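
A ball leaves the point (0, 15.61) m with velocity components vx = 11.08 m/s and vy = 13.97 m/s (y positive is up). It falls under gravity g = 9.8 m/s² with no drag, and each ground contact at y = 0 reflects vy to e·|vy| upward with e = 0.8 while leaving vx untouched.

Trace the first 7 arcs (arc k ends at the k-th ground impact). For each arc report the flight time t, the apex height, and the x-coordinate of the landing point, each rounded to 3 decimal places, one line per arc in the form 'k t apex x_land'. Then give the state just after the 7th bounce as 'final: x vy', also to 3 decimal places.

Arc 1: start y=15.610, vy=13.970 → t=3.710, apex=25.567, x_land=41.104, impact vy=-22.386
  bounce: vy ← 0.8·22.386 = 17.909
Arc 2: start y=0.000, vy=17.909 → t=3.655, apex=16.363, x_land=81.599, impact vy=-17.909
  bounce: vy ← 0.8·17.909 = 14.327
Arc 3: start y=0.000, vy=14.327 → t=2.924, apex=10.472, x_land=113.995, impact vy=-14.327
  bounce: vy ← 0.8·14.327 = 11.461
Arc 4: start y=0.000, vy=11.461 → t=2.339, apex=6.702, x_land=139.912, impact vy=-11.461
  bounce: vy ← 0.8·11.461 = 9.169
Arc 5: start y=0.000, vy=9.169 → t=1.871, apex=4.289, x_land=160.646, impact vy=-9.169
  bounce: vy ← 0.8·9.169 = 7.335
Arc 6: start y=0.000, vy=7.335 → t=1.497, apex=2.745, x_land=177.233, impact vy=-7.335
  bounce: vy ← 0.8·7.335 = 5.868
Arc 7: start y=0.000, vy=5.868 → t=1.198, apex=1.757, x_land=190.502, impact vy=-5.868
  bounce: vy ← 0.8·5.868 = 4.695

1 3.710 25.567 41.104
2 3.655 16.363 81.599
3 2.924 10.472 113.995
4 2.339 6.702 139.912
5 1.871 4.289 160.646
6 1.497 2.745 177.233
7 1.198 1.757 190.502
final: 190.502 4.695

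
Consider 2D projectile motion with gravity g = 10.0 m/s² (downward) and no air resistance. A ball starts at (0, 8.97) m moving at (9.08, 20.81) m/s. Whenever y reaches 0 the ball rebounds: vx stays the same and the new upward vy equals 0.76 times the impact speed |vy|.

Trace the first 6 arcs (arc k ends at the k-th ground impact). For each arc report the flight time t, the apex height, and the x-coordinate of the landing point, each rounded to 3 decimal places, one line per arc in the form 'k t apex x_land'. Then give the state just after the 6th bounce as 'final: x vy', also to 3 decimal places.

Arc 1: start y=8.970, vy=20.810 → t=4.556, apex=30.623, x_land=41.367, impact vy=-24.748
  bounce: vy ← 0.76·24.748 = 18.808
Arc 2: start y=0.000, vy=18.808 → t=3.762, apex=17.688, x_land=75.523, impact vy=-18.808
  bounce: vy ← 0.76·18.808 = 14.294
Arc 3: start y=0.000, vy=14.294 → t=2.859, apex=10.216, x_land=101.481, impact vy=-14.294
  bounce: vy ← 0.76·14.294 = 10.864
Arc 4: start y=0.000, vy=10.864 → t=2.173, apex=5.901, x_land=121.210, impact vy=-10.864
  bounce: vy ← 0.76·10.864 = 8.256
Arc 5: start y=0.000, vy=8.256 → t=1.651, apex=3.408, x_land=136.203, impact vy=-8.256
  bounce: vy ← 0.76·8.256 = 6.275
Arc 6: start y=0.000, vy=6.275 → t=1.255, apex=1.969, x_land=147.598, impact vy=-6.275
  bounce: vy ← 0.76·6.275 = 4.769

1 4.556 30.623 41.367
2 3.762 17.688 75.523
3 2.859 10.216 101.481
4 2.173 5.901 121.210
5 1.651 3.408 136.203
6 1.255 1.969 147.598
final: 147.598 4.769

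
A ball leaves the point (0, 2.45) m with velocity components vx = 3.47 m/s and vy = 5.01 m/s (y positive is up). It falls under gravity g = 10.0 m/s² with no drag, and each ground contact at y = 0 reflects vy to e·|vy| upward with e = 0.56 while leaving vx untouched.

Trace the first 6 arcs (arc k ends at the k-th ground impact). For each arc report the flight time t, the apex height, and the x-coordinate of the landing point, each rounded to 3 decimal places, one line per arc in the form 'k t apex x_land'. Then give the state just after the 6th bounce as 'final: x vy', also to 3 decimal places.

Arc 1: start y=2.450, vy=5.010 → t=1.362, apex=3.705, x_land=4.725, impact vy=-8.608
  bounce: vy ← 0.56·8.608 = 4.821
Arc 2: start y=0.000, vy=4.821 → t=0.964, apex=1.162, x_land=8.071, impact vy=-4.821
  bounce: vy ← 0.56·4.821 = 2.700
Arc 3: start y=0.000, vy=2.700 → t=0.540, apex=0.364, x_land=9.944, impact vy=-2.700
  bounce: vy ← 0.56·2.700 = 1.512
Arc 4: start y=0.000, vy=1.512 → t=0.302, apex=0.114, x_land=10.994, impact vy=-1.512
  bounce: vy ← 0.56·1.512 = 0.847
Arc 5: start y=0.000, vy=0.847 → t=0.169, apex=0.036, x_land=11.581, impact vy=-0.847
  bounce: vy ← 0.56·0.847 = 0.474
Arc 6: start y=0.000, vy=0.474 → t=0.095, apex=0.011, x_land=11.910, impact vy=-0.474
  bounce: vy ← 0.56·0.474 = 0.265

1 1.362 3.705 4.725
2 0.964 1.162 8.071
3 0.540 0.364 9.944
4 0.302 0.114 10.994
5 0.169 0.036 11.581
6 0.095 0.011 11.910
final: 11.910 0.265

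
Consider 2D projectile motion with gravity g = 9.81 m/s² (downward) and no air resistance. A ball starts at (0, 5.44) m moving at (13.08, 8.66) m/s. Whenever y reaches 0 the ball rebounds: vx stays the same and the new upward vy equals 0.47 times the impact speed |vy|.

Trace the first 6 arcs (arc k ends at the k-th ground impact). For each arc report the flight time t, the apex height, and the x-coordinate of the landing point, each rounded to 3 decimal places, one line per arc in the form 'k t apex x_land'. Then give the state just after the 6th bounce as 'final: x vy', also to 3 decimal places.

Arc 1: start y=5.440, vy=8.660 → t=2.257, apex=9.262, x_land=29.521, impact vy=-13.481
  bounce: vy ← 0.47·13.481 = 6.336
Arc 2: start y=0.000, vy=6.336 → t=1.292, apex=2.046, x_land=46.417, impact vy=-6.336
  bounce: vy ← 0.47·6.336 = 2.978
Arc 3: start y=0.000, vy=2.978 → t=0.607, apex=0.452, x_land=54.358, impact vy=-2.978
  bounce: vy ← 0.47·2.978 = 1.400
Arc 4: start y=0.000, vy=1.400 → t=0.285, apex=0.100, x_land=58.090, impact vy=-1.400
  bounce: vy ← 0.47·1.400 = 0.658
Arc 5: start y=0.000, vy=0.658 → t=0.134, apex=0.022, x_land=59.844, impact vy=-0.658
  bounce: vy ← 0.47·0.658 = 0.309
Arc 6: start y=0.000, vy=0.309 → t=0.063, apex=0.005, x_land=60.669, impact vy=-0.309
  bounce: vy ← 0.47·0.309 = 0.145

1 2.257 9.262 29.521
2 1.292 2.046 46.417
3 0.607 0.452 54.358
4 0.285 0.100 58.090
5 0.134 0.022 59.844
6 0.063 0.005 60.669
final: 60.669 0.145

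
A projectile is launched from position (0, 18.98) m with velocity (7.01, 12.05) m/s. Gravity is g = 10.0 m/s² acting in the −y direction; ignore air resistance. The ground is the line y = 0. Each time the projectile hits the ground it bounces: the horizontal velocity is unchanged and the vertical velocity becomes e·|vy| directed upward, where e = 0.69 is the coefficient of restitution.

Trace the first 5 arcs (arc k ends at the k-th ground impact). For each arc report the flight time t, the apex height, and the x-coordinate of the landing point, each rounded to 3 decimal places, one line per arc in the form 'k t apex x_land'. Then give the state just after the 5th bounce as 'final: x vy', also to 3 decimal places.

Arc 1: start y=18.980, vy=12.050 → t=3.496, apex=26.240, x_land=24.506, impact vy=-22.909
  bounce: vy ← 0.69·22.909 = 15.807
Arc 2: start y=0.000, vy=15.807 → t=3.161, apex=12.493, x_land=46.667, impact vy=-15.807
  bounce: vy ← 0.69·15.807 = 10.907
Arc 3: start y=0.000, vy=10.907 → t=2.181, apex=5.948, x_land=61.959, impact vy=-10.907
  bounce: vy ← 0.69·10.907 = 7.526
Arc 4: start y=0.000, vy=7.526 → t=1.505, apex=2.832, x_land=72.510, impact vy=-7.526
  bounce: vy ← 0.69·7.526 = 5.193
Arc 5: start y=0.000, vy=5.193 → t=1.039, apex=1.348, x_land=79.790, impact vy=-5.193
  bounce: vy ← 0.69·5.193 = 3.583

1 3.496 26.240 24.506
2 3.161 12.493 46.667
3 2.181 5.948 61.959
4 1.505 2.832 72.510
5 1.039 1.348 79.790
final: 79.790 3.583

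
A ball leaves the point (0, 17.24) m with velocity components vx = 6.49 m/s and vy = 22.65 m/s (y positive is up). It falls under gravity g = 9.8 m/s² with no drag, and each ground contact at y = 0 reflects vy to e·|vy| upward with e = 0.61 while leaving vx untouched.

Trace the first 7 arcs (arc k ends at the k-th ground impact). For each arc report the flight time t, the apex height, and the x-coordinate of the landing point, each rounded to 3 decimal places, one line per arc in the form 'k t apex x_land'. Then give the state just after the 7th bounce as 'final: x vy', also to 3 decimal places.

1 5.288 43.415 34.318
2 3.631 16.155 57.886
3 2.215 6.011 72.263
4 1.351 2.237 81.032
5 0.824 0.832 86.382
6 0.503 0.310 89.645
7 0.307 0.115 91.636
final: 91.636 0.917

Arc 1: start y=17.240, vy=22.650 → t=5.288, apex=43.415, x_land=34.318, impact vy=-29.171
  bounce: vy ← 0.61·29.171 = 17.794
Arc 2: start y=0.000, vy=17.794 → t=3.631, apex=16.155, x_land=57.886, impact vy=-17.794
  bounce: vy ← 0.61·17.794 = 10.854
Arc 3: start y=0.000, vy=10.854 → t=2.215, apex=6.011, x_land=72.263, impact vy=-10.854
  bounce: vy ← 0.61·10.854 = 6.621
Arc 4: start y=0.000, vy=6.621 → t=1.351, apex=2.237, x_land=81.032, impact vy=-6.621
  bounce: vy ← 0.61·6.621 = 4.039
Arc 5: start y=0.000, vy=4.039 → t=0.824, apex=0.832, x_land=86.382, impact vy=-4.039
  bounce: vy ← 0.61·4.039 = 2.464
Arc 6: start y=0.000, vy=2.464 → t=0.503, apex=0.310, x_land=89.645, impact vy=-2.464
  bounce: vy ← 0.61·2.464 = 1.503
Arc 7: start y=0.000, vy=1.503 → t=0.307, apex=0.115, x_land=91.636, impact vy=-1.503
  bounce: vy ← 0.61·1.503 = 0.917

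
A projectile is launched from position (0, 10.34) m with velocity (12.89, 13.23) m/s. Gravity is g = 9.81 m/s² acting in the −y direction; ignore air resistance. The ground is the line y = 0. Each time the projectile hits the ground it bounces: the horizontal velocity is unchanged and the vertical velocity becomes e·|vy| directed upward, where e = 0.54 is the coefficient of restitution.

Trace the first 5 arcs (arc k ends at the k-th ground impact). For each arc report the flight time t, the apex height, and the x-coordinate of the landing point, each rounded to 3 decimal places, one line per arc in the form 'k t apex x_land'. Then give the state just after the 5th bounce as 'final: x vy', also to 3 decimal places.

Arc 1: start y=10.340, vy=13.230 → t=3.330, apex=19.261, x_land=42.927, impact vy=-19.440
  bounce: vy ← 0.54·19.440 = 10.497
Arc 2: start y=0.000, vy=10.497 → t=2.140, apex=5.617, x_land=70.514, impact vy=-10.497
  bounce: vy ← 0.54·10.497 = 5.669
Arc 3: start y=0.000, vy=5.669 → t=1.156, apex=1.638, x_land=85.410, impact vy=-5.669
  bounce: vy ← 0.54·5.669 = 3.061
Arc 4: start y=0.000, vy=3.061 → t=0.624, apex=0.478, x_land=93.455, impact vy=-3.061
  bounce: vy ← 0.54·3.061 = 1.653
Arc 5: start y=0.000, vy=1.653 → t=0.337, apex=0.139, x_land=97.798, impact vy=-1.653
  bounce: vy ← 0.54·1.653 = 0.893

1 3.330 19.261 42.927
2 2.140 5.617 70.514
3 1.156 1.638 85.410
4 0.624 0.478 93.455
5 0.337 0.139 97.798
final: 97.798 0.893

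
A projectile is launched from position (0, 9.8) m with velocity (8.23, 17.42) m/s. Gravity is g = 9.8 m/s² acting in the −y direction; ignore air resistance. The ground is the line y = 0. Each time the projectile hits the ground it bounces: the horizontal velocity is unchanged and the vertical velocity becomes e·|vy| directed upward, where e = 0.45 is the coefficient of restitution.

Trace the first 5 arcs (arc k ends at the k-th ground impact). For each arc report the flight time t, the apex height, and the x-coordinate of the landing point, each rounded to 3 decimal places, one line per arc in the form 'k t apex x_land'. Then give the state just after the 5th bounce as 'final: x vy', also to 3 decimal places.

Arc 1: start y=9.800, vy=17.420 → t=4.049, apex=25.282, x_land=33.324, impact vy=-22.261
  bounce: vy ← 0.45·22.261 = 10.017
Arc 2: start y=0.000, vy=10.017 → t=2.044, apex=5.120, x_land=50.149, impact vy=-10.017
  bounce: vy ← 0.45·10.017 = 4.508
Arc 3: start y=0.000, vy=4.508 → t=0.920, apex=1.037, x_land=57.720, impact vy=-4.508
  bounce: vy ← 0.45·4.508 = 2.029
Arc 4: start y=0.000, vy=2.029 → t=0.414, apex=0.210, x_land=61.127, impact vy=-2.029
  bounce: vy ← 0.45·2.029 = 0.913
Arc 5: start y=0.000, vy=0.913 → t=0.186, apex=0.043, x_land=62.660, impact vy=-0.913
  bounce: vy ← 0.45·0.913 = 0.411

1 4.049 25.282 33.324
2 2.044 5.120 50.149
3 0.920 1.037 57.720
4 0.414 0.210 61.127
5 0.186 0.043 62.660
final: 62.660 0.411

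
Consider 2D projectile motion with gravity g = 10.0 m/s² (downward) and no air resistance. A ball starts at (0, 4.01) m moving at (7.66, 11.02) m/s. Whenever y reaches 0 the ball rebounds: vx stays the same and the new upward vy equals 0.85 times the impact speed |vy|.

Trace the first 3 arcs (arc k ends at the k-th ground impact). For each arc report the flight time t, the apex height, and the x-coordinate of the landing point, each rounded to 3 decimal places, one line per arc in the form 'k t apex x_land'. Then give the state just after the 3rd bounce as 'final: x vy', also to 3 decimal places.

Arc 1: start y=4.010, vy=11.020 → t=2.522, apex=10.082, x_land=19.319, impact vy=-14.200
  bounce: vy ← 0.85·14.200 = 12.070
Arc 2: start y=0.000, vy=12.070 → t=2.414, apex=7.284, x_land=37.810, impact vy=-12.070
  bounce: vy ← 0.85·12.070 = 10.260
Arc 3: start y=0.000, vy=10.260 → t=2.052, apex=5.263, x_land=53.527, impact vy=-10.260
  bounce: vy ← 0.85·10.260 = 8.721

1 2.522 10.082 19.319
2 2.414 7.284 37.810
3 2.052 5.263 53.527
final: 53.527 8.721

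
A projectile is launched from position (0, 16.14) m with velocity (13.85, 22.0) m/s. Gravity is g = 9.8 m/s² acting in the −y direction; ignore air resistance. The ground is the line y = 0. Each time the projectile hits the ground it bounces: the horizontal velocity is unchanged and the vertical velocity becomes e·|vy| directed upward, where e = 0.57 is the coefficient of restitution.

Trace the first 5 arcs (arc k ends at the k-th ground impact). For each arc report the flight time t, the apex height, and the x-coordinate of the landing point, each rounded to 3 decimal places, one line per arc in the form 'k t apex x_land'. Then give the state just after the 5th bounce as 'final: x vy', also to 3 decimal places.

1 5.132 40.834 71.074
2 3.291 13.267 116.653
3 1.876 4.310 142.633
4 1.069 1.400 157.442
5 0.609 0.455 165.883
final: 165.883 1.702

Arc 1: start y=16.140, vy=22.000 → t=5.132, apex=40.834, x_land=71.074, impact vy=-28.290
  bounce: vy ← 0.57·28.290 = 16.126
Arc 2: start y=0.000, vy=16.126 → t=3.291, apex=13.267, x_land=116.653, impact vy=-16.126
  bounce: vy ← 0.57·16.126 = 9.192
Arc 3: start y=0.000, vy=9.192 → t=1.876, apex=4.310, x_land=142.633, impact vy=-9.192
  bounce: vy ← 0.57·9.192 = 5.239
Arc 4: start y=0.000, vy=5.239 → t=1.069, apex=1.400, x_land=157.442, impact vy=-5.239
  bounce: vy ← 0.57·5.239 = 2.986
Arc 5: start y=0.000, vy=2.986 → t=0.609, apex=0.455, x_land=165.883, impact vy=-2.986
  bounce: vy ← 0.57·2.986 = 1.702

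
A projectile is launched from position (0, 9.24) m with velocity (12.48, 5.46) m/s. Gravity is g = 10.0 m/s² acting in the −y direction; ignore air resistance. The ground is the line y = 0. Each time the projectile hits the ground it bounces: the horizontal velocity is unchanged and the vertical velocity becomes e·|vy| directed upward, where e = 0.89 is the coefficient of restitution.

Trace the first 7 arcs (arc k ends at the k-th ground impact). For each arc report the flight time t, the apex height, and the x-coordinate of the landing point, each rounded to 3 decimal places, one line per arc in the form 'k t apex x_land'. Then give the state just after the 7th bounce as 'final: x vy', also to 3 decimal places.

Arc 1: start y=9.240, vy=5.460 → t=2.011, apex=10.731, x_land=25.097, impact vy=-14.650
  bounce: vy ← 0.89·14.650 = 13.038
Arc 2: start y=0.000, vy=13.038 → t=2.608, apex=8.500, x_land=57.640, impact vy=-13.038
  bounce: vy ← 0.89·13.038 = 11.604
Arc 3: start y=0.000, vy=11.604 → t=2.321, apex=6.733, x_land=86.604, impact vy=-11.604
  bounce: vy ← 0.89·11.604 = 10.328
Arc 4: start y=0.000, vy=10.328 → t=2.066, apex=5.333, x_land=112.381, impact vy=-10.328
  bounce: vy ← 0.89·10.328 = 9.192
Arc 5: start y=0.000, vy=9.192 → t=1.838, apex=4.224, x_land=135.323, impact vy=-9.192
  bounce: vy ← 0.89·9.192 = 8.180
Arc 6: start y=0.000, vy=8.180 → t=1.636, apex=3.346, x_land=155.741, impact vy=-8.180
  bounce: vy ← 0.89·8.180 = 7.281
Arc 7: start y=0.000, vy=7.281 → t=1.456, apex=2.650, x_land=173.914, impact vy=-7.281
  bounce: vy ← 0.89·7.281 = 6.480

1 2.011 10.731 25.097
2 2.608 8.500 57.640
3 2.321 6.733 86.604
4 2.066 5.333 112.381
5 1.838 4.224 135.323
6 1.636 3.346 155.741
7 1.456 2.650 173.914
final: 173.914 6.480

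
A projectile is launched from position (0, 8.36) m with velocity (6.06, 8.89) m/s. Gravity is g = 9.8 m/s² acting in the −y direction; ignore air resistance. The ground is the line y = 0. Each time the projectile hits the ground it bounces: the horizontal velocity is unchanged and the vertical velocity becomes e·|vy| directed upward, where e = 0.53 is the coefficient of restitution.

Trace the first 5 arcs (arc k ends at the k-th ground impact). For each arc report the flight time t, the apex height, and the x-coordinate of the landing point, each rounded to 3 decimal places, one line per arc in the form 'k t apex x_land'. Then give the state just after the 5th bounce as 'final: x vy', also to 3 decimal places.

1 2.497 12.392 15.134
2 1.686 3.481 25.350
3 0.893 0.978 30.764
4 0.474 0.275 33.634
5 0.251 0.077 35.154
final: 35.154 0.652

Arc 1: start y=8.360, vy=8.890 → t=2.497, apex=12.392, x_land=15.134, impact vy=-15.585
  bounce: vy ← 0.53·15.585 = 8.260
Arc 2: start y=0.000, vy=8.260 → t=1.686, apex=3.481, x_land=25.350, impact vy=-8.260
  bounce: vy ← 0.53·8.260 = 4.378
Arc 3: start y=0.000, vy=4.378 → t=0.893, apex=0.978, x_land=30.764, impact vy=-4.378
  bounce: vy ← 0.53·4.378 = 2.320
Arc 4: start y=0.000, vy=2.320 → t=0.474, apex=0.275, x_land=33.634, impact vy=-2.320
  bounce: vy ← 0.53·2.320 = 1.230
Arc 5: start y=0.000, vy=1.230 → t=0.251, apex=0.077, x_land=35.154, impact vy=-1.230
  bounce: vy ← 0.53·1.230 = 0.652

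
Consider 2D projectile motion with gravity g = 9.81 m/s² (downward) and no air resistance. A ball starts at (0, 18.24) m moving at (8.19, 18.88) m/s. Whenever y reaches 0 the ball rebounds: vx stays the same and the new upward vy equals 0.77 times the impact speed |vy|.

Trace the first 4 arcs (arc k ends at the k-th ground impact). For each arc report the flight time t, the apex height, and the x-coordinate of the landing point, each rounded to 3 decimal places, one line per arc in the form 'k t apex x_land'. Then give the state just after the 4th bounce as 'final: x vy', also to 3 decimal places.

1 4.649 36.408 38.075
2 4.196 21.586 72.438
3 3.231 12.798 98.897
4 2.488 7.588 119.270
final: 119.270 9.395

Arc 1: start y=18.240, vy=18.880 → t=4.649, apex=36.408, x_land=38.075, impact vy=-26.727
  bounce: vy ← 0.77·26.727 = 20.580
Arc 2: start y=0.000, vy=20.580 → t=4.196, apex=21.586, x_land=72.438, impact vy=-20.580
  bounce: vy ← 0.77·20.580 = 15.846
Arc 3: start y=0.000, vy=15.846 → t=3.231, apex=12.798, x_land=98.897, impact vy=-15.846
  bounce: vy ← 0.77·15.846 = 12.202
Arc 4: start y=0.000, vy=12.202 → t=2.488, apex=7.588, x_land=119.270, impact vy=-12.202
  bounce: vy ← 0.77·12.202 = 9.395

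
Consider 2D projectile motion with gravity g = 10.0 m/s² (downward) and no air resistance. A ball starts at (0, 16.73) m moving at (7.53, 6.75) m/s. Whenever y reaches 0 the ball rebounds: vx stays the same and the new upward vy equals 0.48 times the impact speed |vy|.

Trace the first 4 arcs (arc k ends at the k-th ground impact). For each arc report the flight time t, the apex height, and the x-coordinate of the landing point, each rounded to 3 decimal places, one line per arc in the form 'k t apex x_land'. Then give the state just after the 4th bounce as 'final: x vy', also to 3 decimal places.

Arc 1: start y=16.730, vy=6.750 → t=2.625, apex=19.008, x_land=19.765, impact vy=-19.498
  bounce: vy ← 0.48·19.498 = 9.359
Arc 2: start y=0.000, vy=9.359 → t=1.872, apex=4.379, x_land=33.859, impact vy=-9.359
  bounce: vy ← 0.48·9.359 = 4.492
Arc 3: start y=0.000, vy=4.492 → t=0.898, apex=1.009, x_land=40.624, impact vy=-4.492
  bounce: vy ← 0.48·4.492 = 2.156
Arc 4: start y=0.000, vy=2.156 → t=0.431, apex=0.232, x_land=43.872, impact vy=-2.156
  bounce: vy ← 0.48·2.156 = 1.035

1 2.625 19.008 19.765
2 1.872 4.379 33.859
3 0.898 1.009 40.624
4 0.431 0.232 43.872
final: 43.872 1.035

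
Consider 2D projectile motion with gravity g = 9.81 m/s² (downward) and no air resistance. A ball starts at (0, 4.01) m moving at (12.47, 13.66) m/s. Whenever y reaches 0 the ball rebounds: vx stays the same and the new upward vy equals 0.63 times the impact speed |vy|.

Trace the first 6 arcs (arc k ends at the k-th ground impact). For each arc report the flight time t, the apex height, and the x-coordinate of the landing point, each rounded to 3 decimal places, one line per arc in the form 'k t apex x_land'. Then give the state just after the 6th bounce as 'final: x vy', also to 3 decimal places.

Arc 1: start y=4.010, vy=13.660 → t=3.053, apex=13.520, x_land=38.067, impact vy=-16.287
  bounce: vy ← 0.63·16.287 = 10.261
Arc 2: start y=0.000, vy=10.261 → t=2.092, apex=5.366, x_land=64.154, impact vy=-10.261
  bounce: vy ← 0.63·10.261 = 6.464
Arc 3: start y=0.000, vy=6.464 → t=1.318, apex=2.130, x_land=80.588, impact vy=-6.464
  bounce: vy ← 0.63·6.464 = 4.073
Arc 4: start y=0.000, vy=4.073 → t=0.830, apex=0.845, x_land=90.942, impact vy=-4.073
  bounce: vy ← 0.63·4.073 = 2.566
Arc 5: start y=0.000, vy=2.566 → t=0.523, apex=0.336, x_land=97.465, impact vy=-2.566
  bounce: vy ← 0.63·2.566 = 1.616
Arc 6: start y=0.000, vy=1.616 → t=0.330, apex=0.133, x_land=101.574, impact vy=-1.616
  bounce: vy ← 0.63·1.616 = 1.018

1 3.053 13.520 38.067
2 2.092 5.366 64.154
3 1.318 2.130 80.588
4 0.830 0.845 90.942
5 0.523 0.336 97.465
6 0.330 0.133 101.574
final: 101.574 1.018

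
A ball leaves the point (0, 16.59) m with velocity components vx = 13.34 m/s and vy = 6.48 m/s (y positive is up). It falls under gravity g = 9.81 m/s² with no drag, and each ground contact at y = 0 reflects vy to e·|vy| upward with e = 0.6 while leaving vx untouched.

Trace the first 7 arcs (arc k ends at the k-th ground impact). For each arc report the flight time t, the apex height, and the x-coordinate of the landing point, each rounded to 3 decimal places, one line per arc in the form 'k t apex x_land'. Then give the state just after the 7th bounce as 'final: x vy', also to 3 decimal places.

Arc 1: start y=16.590, vy=6.480 → t=2.615, apex=18.730, x_land=34.880, impact vy=-19.170
  bounce: vy ← 0.6·19.170 = 11.502
Arc 2: start y=0.000, vy=11.502 → t=2.345, apex=6.743, x_land=66.161, impact vy=-11.502
  bounce: vy ← 0.6·11.502 = 6.901
Arc 3: start y=0.000, vy=6.901 → t=1.407, apex=2.427, x_land=84.930, impact vy=-6.901
  bounce: vy ← 0.6·6.901 = 4.141
Arc 4: start y=0.000, vy=4.141 → t=0.844, apex=0.874, x_land=96.192, impact vy=-4.141
  bounce: vy ← 0.6·4.141 = 2.484
Arc 5: start y=0.000, vy=2.484 → t=0.507, apex=0.315, x_land=102.948, impact vy=-2.484
  bounce: vy ← 0.6·2.484 = 1.491
Arc 6: start y=0.000, vy=1.491 → t=0.304, apex=0.113, x_land=107.003, impact vy=-1.491
  bounce: vy ← 0.6·1.491 = 0.894
Arc 7: start y=0.000, vy=0.894 → t=0.182, apex=0.041, x_land=109.435, impact vy=-0.894
  bounce: vy ← 0.6·0.894 = 0.537

1 2.615 18.730 34.880
2 2.345 6.743 66.161
3 1.407 2.427 84.930
4 0.844 0.874 96.192
5 0.507 0.315 102.948
6 0.304 0.113 107.003
7 0.182 0.041 109.435
final: 109.435 0.537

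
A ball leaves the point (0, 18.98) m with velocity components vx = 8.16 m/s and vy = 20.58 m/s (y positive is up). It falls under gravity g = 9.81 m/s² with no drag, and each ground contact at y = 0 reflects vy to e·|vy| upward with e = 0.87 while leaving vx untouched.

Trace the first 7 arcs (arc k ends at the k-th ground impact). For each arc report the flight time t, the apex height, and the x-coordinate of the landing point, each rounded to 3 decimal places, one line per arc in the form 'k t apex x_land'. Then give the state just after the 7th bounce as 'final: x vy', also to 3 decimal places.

Arc 1: start y=18.980, vy=20.580 → t=4.974, apex=40.567, x_land=40.585, impact vy=-28.212
  bounce: vy ← 0.87·28.212 = 24.545
Arc 2: start y=0.000, vy=24.545 → t=5.004, apex=30.705, x_land=81.418, impact vy=-24.545
  bounce: vy ← 0.87·24.545 = 21.354
Arc 3: start y=0.000, vy=21.354 → t=4.353, apex=23.241, x_land=116.942, impact vy=-21.354
  bounce: vy ← 0.87·21.354 = 18.578
Arc 4: start y=0.000, vy=18.578 → t=3.788, apex=17.591, x_land=147.848, impact vy=-18.578
  bounce: vy ← 0.87·18.578 = 16.163
Arc 5: start y=0.000, vy=16.163 → t=3.295, apex=13.315, x_land=174.737, impact vy=-16.163
  bounce: vy ← 0.87·16.163 = 14.062
Arc 6: start y=0.000, vy=14.062 → t=2.867, apex=10.078, x_land=198.130, impact vy=-14.062
  bounce: vy ← 0.87·14.062 = 12.234
Arc 7: start y=0.000, vy=12.234 → t=2.494, apex=7.628, x_land=218.481, impact vy=-12.234
  bounce: vy ← 0.87·12.234 = 10.643

1 4.974 40.567 40.585
2 5.004 30.705 81.418
3 4.353 23.241 116.942
4 3.788 17.591 147.848
5 3.295 13.315 174.737
6 2.867 10.078 198.130
7 2.494 7.628 218.481
final: 218.481 10.643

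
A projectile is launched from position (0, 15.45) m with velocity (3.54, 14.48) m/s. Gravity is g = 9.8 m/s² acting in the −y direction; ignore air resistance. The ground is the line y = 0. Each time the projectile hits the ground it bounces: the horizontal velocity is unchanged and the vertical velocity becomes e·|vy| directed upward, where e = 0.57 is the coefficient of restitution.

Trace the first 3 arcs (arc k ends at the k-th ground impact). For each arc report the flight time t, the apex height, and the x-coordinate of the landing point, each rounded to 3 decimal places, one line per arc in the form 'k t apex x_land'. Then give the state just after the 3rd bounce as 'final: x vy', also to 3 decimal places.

1 3.788 26.147 13.408
2 2.633 8.495 22.730
3 1.501 2.760 28.044
final: 28.044 4.192

Arc 1: start y=15.450, vy=14.480 → t=3.788, apex=26.147, x_land=13.408, impact vy=-22.638
  bounce: vy ← 0.57·22.638 = 12.904
Arc 2: start y=0.000, vy=12.904 → t=2.633, apex=8.495, x_land=22.730, impact vy=-12.904
  bounce: vy ← 0.57·12.904 = 7.355
Arc 3: start y=0.000, vy=7.355 → t=1.501, apex=2.760, x_land=28.044, impact vy=-7.355
  bounce: vy ← 0.57·7.355 = 4.192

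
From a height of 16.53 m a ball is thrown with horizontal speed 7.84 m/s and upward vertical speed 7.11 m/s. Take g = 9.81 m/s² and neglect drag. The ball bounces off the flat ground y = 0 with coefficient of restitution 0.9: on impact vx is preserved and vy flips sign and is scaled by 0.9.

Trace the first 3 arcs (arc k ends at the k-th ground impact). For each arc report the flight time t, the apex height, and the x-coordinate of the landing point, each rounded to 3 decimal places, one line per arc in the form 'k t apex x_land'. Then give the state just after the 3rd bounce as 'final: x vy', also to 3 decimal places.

Arc 1: start y=16.530, vy=7.110 → t=2.698, apex=19.107, x_land=21.156, impact vy=-19.362
  bounce: vy ← 0.9·19.362 = 17.425
Arc 2: start y=0.000, vy=17.425 → t=3.553, apex=15.476, x_land=49.008, impact vy=-17.425
  bounce: vy ← 0.9·17.425 = 15.683
Arc 3: start y=0.000, vy=15.683 → t=3.197, apex=12.536, x_land=74.075, impact vy=-15.683
  bounce: vy ← 0.9·15.683 = 14.115

1 2.698 19.107 21.156
2 3.553 15.476 49.008
3 3.197 12.536 74.075
final: 74.075 14.115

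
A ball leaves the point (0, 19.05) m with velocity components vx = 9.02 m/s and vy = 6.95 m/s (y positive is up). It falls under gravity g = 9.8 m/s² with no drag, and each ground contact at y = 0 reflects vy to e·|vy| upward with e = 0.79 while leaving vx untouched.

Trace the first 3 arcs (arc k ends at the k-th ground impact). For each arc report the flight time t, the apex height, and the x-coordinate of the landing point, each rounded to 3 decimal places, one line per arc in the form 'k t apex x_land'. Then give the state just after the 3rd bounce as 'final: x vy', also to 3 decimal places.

1 2.805 21.514 25.297
2 3.311 13.427 55.160
3 2.615 8.380 78.752
final: 78.752 10.125

Arc 1: start y=19.050, vy=6.950 → t=2.805, apex=21.514, x_land=25.297, impact vy=-20.535
  bounce: vy ← 0.79·20.535 = 16.223
Arc 2: start y=0.000, vy=16.223 → t=3.311, apex=13.427, x_land=55.160, impact vy=-16.223
  bounce: vy ← 0.79·16.223 = 12.816
Arc 3: start y=0.000, vy=12.816 → t=2.615, apex=8.380, x_land=78.752, impact vy=-12.816
  bounce: vy ← 0.79·12.816 = 10.125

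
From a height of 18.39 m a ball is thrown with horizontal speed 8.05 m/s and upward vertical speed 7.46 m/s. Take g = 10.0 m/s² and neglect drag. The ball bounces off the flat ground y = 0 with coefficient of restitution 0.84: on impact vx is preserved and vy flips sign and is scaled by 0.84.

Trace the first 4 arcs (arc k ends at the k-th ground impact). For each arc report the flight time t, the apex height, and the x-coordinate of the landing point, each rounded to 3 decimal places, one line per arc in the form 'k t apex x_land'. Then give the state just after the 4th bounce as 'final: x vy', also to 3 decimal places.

1 2.804 21.173 22.571
2 3.457 14.939 50.400
3 2.904 10.541 73.777
4 2.439 7.438 93.414
final: 93.414 10.245

Arc 1: start y=18.390, vy=7.460 → t=2.804, apex=21.173, x_land=22.571, impact vy=-20.578
  bounce: vy ← 0.84·20.578 = 17.285
Arc 2: start y=0.000, vy=17.285 → t=3.457, apex=14.939, x_land=50.400, impact vy=-17.285
  bounce: vy ← 0.84·17.285 = 14.520
Arc 3: start y=0.000, vy=14.520 → t=2.904, apex=10.541, x_land=73.777, impact vy=-14.520
  bounce: vy ← 0.84·14.520 = 12.197
Arc 4: start y=0.000, vy=12.197 → t=2.439, apex=7.438, x_land=93.414, impact vy=-12.197
  bounce: vy ← 0.84·12.197 = 10.245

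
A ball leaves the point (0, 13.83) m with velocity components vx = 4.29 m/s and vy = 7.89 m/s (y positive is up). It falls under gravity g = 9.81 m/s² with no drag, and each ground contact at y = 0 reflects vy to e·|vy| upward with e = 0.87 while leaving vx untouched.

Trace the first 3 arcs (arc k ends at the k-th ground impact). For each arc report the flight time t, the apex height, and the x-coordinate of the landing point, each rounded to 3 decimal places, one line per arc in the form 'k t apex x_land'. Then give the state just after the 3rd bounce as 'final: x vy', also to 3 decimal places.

Arc 1: start y=13.830, vy=7.890 → t=2.666, apex=17.003, x_land=11.438, impact vy=-18.265
  bounce: vy ← 0.87·18.265 = 15.890
Arc 2: start y=0.000, vy=15.890 → t=3.240, apex=12.869, x_land=25.336, impact vy=-15.890
  bounce: vy ← 0.87·15.890 = 13.824
Arc 3: start y=0.000, vy=13.824 → t=2.818, apex=9.741, x_land=37.427, impact vy=-13.824
  bounce: vy ← 0.87·13.824 = 12.027

1 2.666 17.003 11.438
2 3.240 12.869 25.336
3 2.818 9.741 37.427
final: 37.427 12.027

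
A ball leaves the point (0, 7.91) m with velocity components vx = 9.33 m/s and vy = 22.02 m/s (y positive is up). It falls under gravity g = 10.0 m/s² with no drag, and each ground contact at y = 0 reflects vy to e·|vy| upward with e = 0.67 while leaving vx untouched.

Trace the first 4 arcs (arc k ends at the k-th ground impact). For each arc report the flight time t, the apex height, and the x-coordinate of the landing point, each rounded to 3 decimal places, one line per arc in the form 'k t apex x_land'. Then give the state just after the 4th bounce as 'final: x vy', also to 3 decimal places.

Arc 1: start y=7.910, vy=22.020 → t=4.738, apex=32.154, x_land=44.205, impact vy=-25.359
  bounce: vy ← 0.67·25.359 = 16.991
Arc 2: start y=0.000, vy=16.991 → t=3.398, apex=14.434, x_land=75.909, impact vy=-16.991
  bounce: vy ← 0.67·16.991 = 11.384
Arc 3: start y=0.000, vy=11.384 → t=2.277, apex=6.479, x_land=97.151, impact vy=-11.384
  bounce: vy ← 0.67·11.384 = 7.627
Arc 4: start y=0.000, vy=7.627 → t=1.525, apex=2.909, x_land=111.383, impact vy=-7.627
  bounce: vy ← 0.67·7.627 = 5.110

1 4.738 32.154 44.205
2 3.398 14.434 75.909
3 2.277 6.479 97.151
4 1.525 2.909 111.383
final: 111.383 5.110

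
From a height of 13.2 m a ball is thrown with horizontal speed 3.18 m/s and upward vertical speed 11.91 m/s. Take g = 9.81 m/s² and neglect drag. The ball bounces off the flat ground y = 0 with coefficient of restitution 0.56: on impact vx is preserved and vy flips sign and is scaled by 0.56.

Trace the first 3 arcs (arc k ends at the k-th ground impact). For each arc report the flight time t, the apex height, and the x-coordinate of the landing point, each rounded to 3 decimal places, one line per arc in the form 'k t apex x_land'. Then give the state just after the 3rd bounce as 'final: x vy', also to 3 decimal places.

Arc 1: start y=13.200, vy=11.910 → t=3.255, apex=20.430, x_land=10.351, impact vy=-20.021
  bounce: vy ← 0.56·20.021 = 11.212
Arc 2: start y=0.000, vy=11.212 → t=2.286, apex=6.407, x_land=17.619, impact vy=-11.212
  bounce: vy ← 0.56·11.212 = 6.279
Arc 3: start y=0.000, vy=6.279 → t=1.280, apex=2.009, x_land=21.690, impact vy=-6.279
  bounce: vy ← 0.56·6.279 = 3.516

1 3.255 20.430 10.351
2 2.286 6.407 17.619
3 1.280 2.009 21.690
final: 21.690 3.516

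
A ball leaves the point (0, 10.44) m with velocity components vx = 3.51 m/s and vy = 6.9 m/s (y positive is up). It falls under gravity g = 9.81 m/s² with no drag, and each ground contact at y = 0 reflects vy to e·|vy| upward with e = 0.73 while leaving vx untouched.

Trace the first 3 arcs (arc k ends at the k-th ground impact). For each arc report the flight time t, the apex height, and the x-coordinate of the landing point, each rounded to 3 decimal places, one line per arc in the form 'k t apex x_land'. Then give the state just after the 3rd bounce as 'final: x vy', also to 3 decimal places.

Arc 1: start y=10.440, vy=6.900 → t=2.323, apex=12.867, x_land=8.154, impact vy=-15.888
  bounce: vy ← 0.73·15.888 = 11.599
Arc 2: start y=0.000, vy=11.599 → t=2.365, apex=6.857, x_land=16.454, impact vy=-11.599
  bounce: vy ← 0.73·11.599 = 8.467
Arc 3: start y=0.000, vy=8.467 → t=1.726, apex=3.654, x_land=22.512, impact vy=-8.467
  bounce: vy ← 0.73·8.467 = 6.181

1 2.323 12.867 8.154
2 2.365 6.857 16.454
3 1.726 3.654 22.512
final: 22.512 6.181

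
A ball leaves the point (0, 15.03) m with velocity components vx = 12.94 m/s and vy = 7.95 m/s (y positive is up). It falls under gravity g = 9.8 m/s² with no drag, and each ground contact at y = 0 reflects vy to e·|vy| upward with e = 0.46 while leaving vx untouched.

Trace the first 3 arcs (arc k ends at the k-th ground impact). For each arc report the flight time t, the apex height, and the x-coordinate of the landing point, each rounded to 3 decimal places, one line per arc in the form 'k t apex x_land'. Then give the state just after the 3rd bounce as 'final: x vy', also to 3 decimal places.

Arc 1: start y=15.030, vy=7.950 → t=2.741, apex=18.255, x_land=35.473, impact vy=-18.915
  bounce: vy ← 0.46·18.915 = 8.701
Arc 2: start y=0.000, vy=8.701 → t=1.776, apex=3.863, x_land=58.451, impact vy=-8.701
  bounce: vy ← 0.46·8.701 = 4.002
Arc 3: start y=0.000, vy=4.002 → t=0.817, apex=0.817, x_land=69.021, impact vy=-4.002
  bounce: vy ← 0.46·4.002 = 1.841

1 2.741 18.255 35.473
2 1.776 3.863 58.451
3 0.817 0.817 69.021
final: 69.021 1.841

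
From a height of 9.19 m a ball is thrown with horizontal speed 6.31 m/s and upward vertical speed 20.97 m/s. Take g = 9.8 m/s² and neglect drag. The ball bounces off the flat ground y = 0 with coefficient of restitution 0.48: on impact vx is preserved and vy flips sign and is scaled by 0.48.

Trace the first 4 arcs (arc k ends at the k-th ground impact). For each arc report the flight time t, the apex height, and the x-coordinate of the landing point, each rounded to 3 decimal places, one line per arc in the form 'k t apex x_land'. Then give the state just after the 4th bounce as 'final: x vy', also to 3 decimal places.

Arc 1: start y=9.190, vy=20.970 → t=4.680, apex=31.626, x_land=29.533, impact vy=-24.897
  bounce: vy ← 0.48·24.897 = 11.951
Arc 2: start y=0.000, vy=11.951 → t=2.439, apex=7.287, x_land=44.922, impact vy=-11.951
  bounce: vy ← 0.48·11.951 = 5.736
Arc 3: start y=0.000, vy=5.736 → t=1.171, apex=1.679, x_land=52.309, impact vy=-5.736
  bounce: vy ← 0.48·5.736 = 2.753
Arc 4: start y=0.000, vy=2.753 → t=0.562, apex=0.387, x_land=55.855, impact vy=-2.753
  bounce: vy ← 0.48·2.753 = 1.322

1 4.680 31.626 29.533
2 2.439 7.287 44.922
3 1.171 1.679 52.309
4 0.562 0.387 55.855
final: 55.855 1.322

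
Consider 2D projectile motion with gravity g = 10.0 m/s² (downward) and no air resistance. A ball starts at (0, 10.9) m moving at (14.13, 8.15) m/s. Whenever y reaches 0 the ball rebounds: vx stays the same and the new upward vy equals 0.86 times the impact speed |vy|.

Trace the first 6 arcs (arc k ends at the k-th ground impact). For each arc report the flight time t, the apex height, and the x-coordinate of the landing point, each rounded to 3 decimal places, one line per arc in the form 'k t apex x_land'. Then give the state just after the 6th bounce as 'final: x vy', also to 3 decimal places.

Arc 1: start y=10.900, vy=8.150 → t=2.501, apex=14.221, x_land=35.346, impact vy=-16.865
  bounce: vy ← 0.86·16.865 = 14.504
Arc 2: start y=0.000, vy=14.504 → t=2.901, apex=10.518, x_land=76.334, impact vy=-14.504
  bounce: vy ← 0.86·14.504 = 12.473
Arc 3: start y=0.000, vy=12.473 → t=2.495, apex=7.779, x_land=111.583, impact vy=-12.473
  bounce: vy ← 0.86·12.473 = 10.727
Arc 4: start y=0.000, vy=10.727 → t=2.145, apex=5.753, x_land=141.897, impact vy=-10.727
  bounce: vy ← 0.86·10.727 = 9.225
Arc 5: start y=0.000, vy=9.225 → t=1.845, apex=4.255, x_land=167.968, impact vy=-9.225
  bounce: vy ← 0.86·9.225 = 7.934
Arc 6: start y=0.000, vy=7.934 → t=1.587, apex=3.147, x_land=190.388, impact vy=-7.934
  bounce: vy ← 0.86·7.934 = 6.823

1 2.501 14.221 35.346
2 2.901 10.518 76.334
3 2.495 7.779 111.583
4 2.145 5.753 141.897
5 1.845 4.255 167.968
6 1.587 3.147 190.388
final: 190.388 6.823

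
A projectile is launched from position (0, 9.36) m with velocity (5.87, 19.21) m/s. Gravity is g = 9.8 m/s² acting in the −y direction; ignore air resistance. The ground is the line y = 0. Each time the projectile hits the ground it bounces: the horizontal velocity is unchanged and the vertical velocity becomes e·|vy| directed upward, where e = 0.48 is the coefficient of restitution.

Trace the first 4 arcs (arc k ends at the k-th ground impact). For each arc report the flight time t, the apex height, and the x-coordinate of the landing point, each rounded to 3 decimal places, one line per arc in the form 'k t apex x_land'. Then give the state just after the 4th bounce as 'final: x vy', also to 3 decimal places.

Arc 1: start y=9.360, vy=19.210 → t=4.359, apex=28.188, x_land=25.585, impact vy=-23.505
  bounce: vy ← 0.48·23.505 = 11.282
Arc 2: start y=0.000, vy=11.282 → t=2.303, apex=6.494, x_land=39.101, impact vy=-11.282
  bounce: vy ← 0.48·11.282 = 5.416
Arc 3: start y=0.000, vy=5.416 → t=1.105, apex=1.496, x_land=45.589, impact vy=-5.416
  bounce: vy ← 0.48·5.416 = 2.599
Arc 4: start y=0.000, vy=2.599 → t=0.531, apex=0.345, x_land=48.703, impact vy=-2.599
  bounce: vy ← 0.48·2.599 = 1.248

1 4.359 28.188 25.585
2 2.303 6.494 39.101
3 1.105 1.496 45.589
4 0.531 0.345 48.703
final: 48.703 1.248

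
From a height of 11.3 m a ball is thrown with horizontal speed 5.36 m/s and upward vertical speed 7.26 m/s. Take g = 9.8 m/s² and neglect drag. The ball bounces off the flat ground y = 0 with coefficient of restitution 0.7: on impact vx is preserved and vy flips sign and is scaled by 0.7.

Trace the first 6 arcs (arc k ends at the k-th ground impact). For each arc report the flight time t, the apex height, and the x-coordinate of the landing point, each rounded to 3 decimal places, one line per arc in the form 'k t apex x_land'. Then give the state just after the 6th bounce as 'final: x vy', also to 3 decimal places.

1 2.430 13.989 13.027
2 2.366 6.855 25.706
3 1.656 3.359 34.582
4 1.159 1.646 40.795
5 0.811 0.806 45.144
6 0.568 0.395 48.188
final: 48.188 1.948

Arc 1: start y=11.300, vy=7.260 → t=2.430, apex=13.989, x_land=13.027, impact vy=-16.559
  bounce: vy ← 0.7·16.559 = 11.591
Arc 2: start y=0.000, vy=11.591 → t=2.366, apex=6.855, x_land=25.706, impact vy=-11.591
  bounce: vy ← 0.7·11.591 = 8.114
Arc 3: start y=0.000, vy=8.114 → t=1.656, apex=3.359, x_land=34.582, impact vy=-8.114
  bounce: vy ← 0.7·8.114 = 5.680
Arc 4: start y=0.000, vy=5.680 → t=1.159, apex=1.646, x_land=40.795, impact vy=-5.680
  bounce: vy ← 0.7·5.680 = 3.976
Arc 5: start y=0.000, vy=3.976 → t=0.811, apex=0.806, x_land=45.144, impact vy=-3.976
  bounce: vy ← 0.7·3.976 = 2.783
Arc 6: start y=0.000, vy=2.783 → t=0.568, apex=0.395, x_land=48.188, impact vy=-2.783
  bounce: vy ← 0.7·2.783 = 1.948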